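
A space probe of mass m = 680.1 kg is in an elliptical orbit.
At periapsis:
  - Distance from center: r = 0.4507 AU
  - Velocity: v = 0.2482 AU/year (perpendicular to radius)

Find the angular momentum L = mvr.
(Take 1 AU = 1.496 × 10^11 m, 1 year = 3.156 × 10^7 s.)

Convert to SI: r = 0.4507 AU = 6.74247e+10 m; v = 0.2482 AU/year = 1176.51 m/s.
Since v is perpendicular to r, L = m · v · r.
L = 680.1 · 1176.51 · 6.74247e+10 kg·m²/s ≈ 5.395e+16 kg·m²/s.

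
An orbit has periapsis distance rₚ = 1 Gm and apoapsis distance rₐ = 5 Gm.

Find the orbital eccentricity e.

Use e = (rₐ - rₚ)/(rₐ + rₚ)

Convert to SI: rₚ = 1 Gm = 1e+09 m; rₐ = 5 Gm = 5e+09 m.
e = (rₐ − rₚ) / (rₐ + rₚ).
e = (5e+09 − 1e+09) / (5e+09 + 1e+09) = 4e+09 / 6e+09 ≈ 0.6667.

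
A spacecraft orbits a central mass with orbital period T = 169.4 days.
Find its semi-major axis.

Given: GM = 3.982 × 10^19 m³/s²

Convert to SI: T = 169.4 days = 1.46362e+07 s.
Invert Kepler's third law: a = (GM · T² / (4π²))^(1/3).
Substituting T = 1.46362e+07 s and GM = 3.982e+19 m³/s²:
a = (3.982e+19 · (1.46362e+07)² / (4π²))^(1/3) m
a ≈ 6.001e+10 m = 60.01 Gm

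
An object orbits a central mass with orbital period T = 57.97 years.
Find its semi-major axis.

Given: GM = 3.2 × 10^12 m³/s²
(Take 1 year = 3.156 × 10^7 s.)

Convert to SI: T = 57.97 years = 1.82953e+09 s.
Invert Kepler's third law: a = (GM · T² / (4π²))^(1/3).
Substituting T = 1.82953e+09 s and GM = 3.2e+12 m³/s²:
a = (3.2e+12 · (1.82953e+09)² / (4π²))^(1/3) m
a ≈ 6.474e+09 m = 6.474 × 10^9 m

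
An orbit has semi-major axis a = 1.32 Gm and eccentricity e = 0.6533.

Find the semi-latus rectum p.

Convert to SI: a = 1.32 Gm = 1.32e+09 m.
p = a (1 − e²).
p = 1.32e+09 · (1 − (0.6533)²) = 1.32e+09 · 0.573199 ≈ 7.566e+08 m = 756.6 Mm.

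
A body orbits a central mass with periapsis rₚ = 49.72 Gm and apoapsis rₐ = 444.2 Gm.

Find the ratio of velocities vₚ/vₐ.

Convert to SI: rₚ = 49.72 Gm = 4.972e+10 m; rₐ = 444.2 Gm = 4.442e+11 m.
Conservation of angular momentum gives rₚvₚ = rₐvₐ, so vₚ/vₐ = rₐ/rₚ.
vₚ/vₐ = 4.442e+11 / 4.972e+10 ≈ 8.934.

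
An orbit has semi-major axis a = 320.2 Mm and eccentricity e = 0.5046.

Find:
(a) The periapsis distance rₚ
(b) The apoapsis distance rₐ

Convert to SI: a = 320.2 Mm = 3.202e+08 m.
(a) rₚ = a(1 − e) = 3.202e+08 · (1 − 0.5046) = 3.202e+08 · 0.4954 ≈ 1.586e+08 m = 158.6 Mm.
(b) rₐ = a(1 + e) = 3.202e+08 · (1 + 0.5046) = 3.202e+08 · 1.5046 ≈ 4.818e+08 m = 481.8 Mm.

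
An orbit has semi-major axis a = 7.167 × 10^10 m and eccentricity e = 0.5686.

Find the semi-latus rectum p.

p = a (1 − e²).
p = 7.167e+10 · (1 − (0.5686)²) = 7.167e+10 · 0.676694 ≈ 4.85e+10 m = 4.85 × 10^10 m.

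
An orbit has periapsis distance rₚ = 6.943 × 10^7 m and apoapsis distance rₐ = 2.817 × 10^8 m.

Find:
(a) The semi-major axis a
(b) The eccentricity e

(a) a = (rₚ + rₐ) / 2 = (6.943e+07 + 2.817e+08) / 2 ≈ 1.756e+08 m = 1.756 × 10^8 m.
(b) e = (rₐ − rₚ) / (rₐ + rₚ) = (2.817e+08 − 6.943e+07) / (2.817e+08 + 6.943e+07) ≈ 0.6045.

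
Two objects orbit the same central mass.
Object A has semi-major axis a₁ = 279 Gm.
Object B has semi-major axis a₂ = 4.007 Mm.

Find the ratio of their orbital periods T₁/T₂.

Convert to SI: a₁ = 279 Gm = 2.79e+11 m; a₂ = 4.007 Mm = 4.007e+06 m.
From Kepler's third law, (T₁/T₂)² = (a₁/a₂)³, so T₁/T₂ = (a₁/a₂)^(3/2).
a₁/a₂ = 2.79e+11 / 4.007e+06 = 69628.2.
T₁/T₂ = (69628.2)^(3/2) ≈ 1.837e+07.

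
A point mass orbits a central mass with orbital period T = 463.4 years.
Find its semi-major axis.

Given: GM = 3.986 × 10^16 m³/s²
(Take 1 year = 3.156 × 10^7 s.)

Convert to SI: T = 463.4 years = 1.46249e+10 s.
Invert Kepler's third law: a = (GM · T² / (4π²))^(1/3).
Substituting T = 1.46249e+10 s and GM = 3.986e+16 m³/s²:
a = (3.986e+16 · (1.46249e+10)² / (4π²))^(1/3) m
a ≈ 6e+11 m = 600 Gm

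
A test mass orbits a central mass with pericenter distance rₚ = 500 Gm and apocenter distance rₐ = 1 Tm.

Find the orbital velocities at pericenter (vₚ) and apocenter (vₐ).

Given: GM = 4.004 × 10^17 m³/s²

Convert to SI: rₚ = 500 Gm = 5e+11 m; rₐ = 1 Tm = 1e+12 m.
Use the vis-viva equation v² = GM(2/r − 1/a) with a = (rₚ + rₐ)/2 = (5e+11 + 1e+12)/2 = 7.5e+11 m.
vₚ = √(GM · (2/rₚ − 1/a)) = √(4.004e+17 · (2/5e+11 − 1/7.5e+11)) m/s ≈ 1033 m/s = 1.033 km/s.
vₐ = √(GM · (2/rₐ − 1/a)) = √(4.004e+17 · (2/1e+12 − 1/7.5e+11)) m/s ≈ 516.7 m/s = 516.7 m/s.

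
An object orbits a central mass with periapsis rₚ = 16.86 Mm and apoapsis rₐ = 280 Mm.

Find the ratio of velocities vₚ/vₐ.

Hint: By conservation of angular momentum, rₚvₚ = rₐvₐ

Convert to SI: rₚ = 16.86 Mm = 1.686e+07 m; rₐ = 280 Mm = 2.8e+08 m.
Conservation of angular momentum gives rₚvₚ = rₐvₐ, so vₚ/vₐ = rₐ/rₚ.
vₚ/vₐ = 2.8e+08 / 1.686e+07 ≈ 16.61.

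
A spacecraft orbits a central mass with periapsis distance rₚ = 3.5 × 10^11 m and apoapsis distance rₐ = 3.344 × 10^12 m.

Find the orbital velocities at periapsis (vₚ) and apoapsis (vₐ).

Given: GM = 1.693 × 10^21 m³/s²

Use the vis-viva equation v² = GM(2/r − 1/a) with a = (rₚ + rₐ)/2 = (3.5e+11 + 3.344e+12)/2 = 1.847e+12 m.
vₚ = √(GM · (2/rₚ − 1/a)) = √(1.693e+21 · (2/3.5e+11 − 1/1.847e+12)) m/s ≈ 9.358e+04 m/s = 93.58 km/s.
vₐ = √(GM · (2/rₐ − 1/a)) = √(1.693e+21 · (2/3.344e+12 − 1/1.847e+12)) m/s ≈ 9795 m/s = 9.795 km/s.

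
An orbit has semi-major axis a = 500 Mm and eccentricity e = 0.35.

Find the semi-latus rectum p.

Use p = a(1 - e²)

Convert to SI: a = 500 Mm = 5e+08 m.
p = a (1 − e²).
p = 5e+08 · (1 − (0.35)²) = 5e+08 · 0.8775 ≈ 4.388e+08 m = 438.8 Mm.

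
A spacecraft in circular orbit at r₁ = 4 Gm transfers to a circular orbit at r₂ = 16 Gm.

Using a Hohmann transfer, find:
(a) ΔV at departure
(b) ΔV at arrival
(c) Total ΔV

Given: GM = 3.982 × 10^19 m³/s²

Convert to SI: r₁ = 4 Gm = 4e+09 m; r₂ = 16 Gm = 1.6e+10 m.
Transfer semi-major axis: a_t = (r₁ + r₂)/2 = (4e+09 + 1.6e+10)/2 = 1e+10 m.
Circular speeds: v₁ = √(GM/r₁) = 99774.7 m/s, v₂ = √(GM/r₂) = 49887.4 m/s.
Transfer speeds (vis-viva v² = GM(2/r − 1/a_t)): v₁ᵗ = 126206 m/s, v₂ᵗ = 31551.5 m/s.
(a) ΔV₁ = |v₁ᵗ − v₁| ≈ 2.643e+04 m/s = 26.43 km/s.
(b) ΔV₂ = |v₂ − v₂ᵗ| ≈ 1.834e+04 m/s = 18.34 km/s.
(c) ΔV_total = ΔV₁ + ΔV₂ ≈ 4.477e+04 m/s = 44.77 km/s.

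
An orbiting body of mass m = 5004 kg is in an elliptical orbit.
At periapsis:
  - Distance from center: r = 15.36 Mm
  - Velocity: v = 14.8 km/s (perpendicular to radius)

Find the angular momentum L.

Convert to SI: r = 15.36 Mm = 1.536e+07 m; v = 14.8 km/s = 14800 m/s.
Since v is perpendicular to r, L = m · v · r.
L = 5004 · 14800 · 1.536e+07 kg·m²/s ≈ 1.138e+15 kg·m²/s.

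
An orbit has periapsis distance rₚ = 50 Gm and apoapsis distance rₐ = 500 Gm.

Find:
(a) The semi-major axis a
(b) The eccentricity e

Convert to SI: rₚ = 50 Gm = 5e+10 m; rₐ = 500 Gm = 5e+11 m.
(a) a = (rₚ + rₐ) / 2 = (5e+10 + 5e+11) / 2 ≈ 2.75e+11 m = 275 Gm.
(b) e = (rₐ − rₚ) / (rₐ + rₚ) = (5e+11 − 5e+10) / (5e+11 + 5e+10) ≈ 0.8182.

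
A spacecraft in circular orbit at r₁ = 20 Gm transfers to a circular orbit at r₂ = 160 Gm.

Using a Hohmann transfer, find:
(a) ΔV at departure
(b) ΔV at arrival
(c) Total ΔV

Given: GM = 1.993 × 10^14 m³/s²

Convert to SI: r₁ = 20 Gm = 2e+10 m; r₂ = 160 Gm = 1.6e+11 m.
Transfer semi-major axis: a_t = (r₁ + r₂)/2 = (2e+10 + 1.6e+11)/2 = 9e+10 m.
Circular speeds: v₁ = √(GM/r₁) = 99.8248 m/s, v₂ = √(GM/r₂) = 35.2934 m/s.
Transfer speeds (vis-viva v² = GM(2/r − 1/a_t)): v₁ᵗ = 133.1 m/s, v₂ᵗ = 16.6375 m/s.
(a) ΔV₁ = |v₁ᵗ − v₁| ≈ 33.27 m/s = 33.27 m/s.
(b) ΔV₂ = |v₂ − v₂ᵗ| ≈ 18.66 m/s = 18.66 m/s.
(c) ΔV_total = ΔV₁ + ΔV₂ ≈ 51.93 m/s = 51.93 m/s.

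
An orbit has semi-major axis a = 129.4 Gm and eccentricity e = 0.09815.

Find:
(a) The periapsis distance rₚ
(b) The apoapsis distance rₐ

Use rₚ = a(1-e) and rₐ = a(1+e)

Convert to SI: a = 129.4 Gm = 1.294e+11 m.
(a) rₚ = a(1 − e) = 1.294e+11 · (1 − 0.09815) = 1.294e+11 · 0.90185 ≈ 1.167e+11 m = 116.7 Gm.
(b) rₐ = a(1 + e) = 1.294e+11 · (1 + 0.09815) = 1.294e+11 · 1.09815 ≈ 1.421e+11 m = 142.1 Gm.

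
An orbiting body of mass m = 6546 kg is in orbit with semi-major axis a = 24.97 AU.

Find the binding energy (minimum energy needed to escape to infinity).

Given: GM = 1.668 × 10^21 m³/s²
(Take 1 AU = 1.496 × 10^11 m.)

Convert to SI: a = 24.97 AU = 3.73551e+12 m.
Total orbital energy is E = −GMm/(2a); binding energy is E_bind = −E = GMm/(2a).
E_bind = 1.668e+21 · 6546 / (2 · 3.73551e+12) J ≈ 1.461e+12 J = 1.461 TJ.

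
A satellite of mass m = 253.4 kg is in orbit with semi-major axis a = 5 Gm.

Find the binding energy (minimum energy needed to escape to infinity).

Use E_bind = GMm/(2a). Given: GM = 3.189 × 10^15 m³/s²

Convert to SI: a = 5 Gm = 5e+09 m.
Total orbital energy is E = −GMm/(2a); binding energy is E_bind = −E = GMm/(2a).
E_bind = 3.189e+15 · 253.4 / (2 · 5e+09) J ≈ 8.081e+07 J = 80.81 MJ.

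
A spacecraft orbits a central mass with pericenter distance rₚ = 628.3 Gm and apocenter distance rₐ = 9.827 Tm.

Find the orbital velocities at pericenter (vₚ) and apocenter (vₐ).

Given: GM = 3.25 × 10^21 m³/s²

Convert to SI: rₚ = 628.3 Gm = 6.283e+11 m; rₐ = 9.827 Tm = 9.827e+12 m.
Use the vis-viva equation v² = GM(2/r − 1/a) with a = (rₚ + rₐ)/2 = (6.283e+11 + 9.827e+12)/2 = 5.22765e+12 m.
vₚ = √(GM · (2/rₚ − 1/a)) = √(3.25e+21 · (2/6.283e+11 − 1/5.22765e+12)) m/s ≈ 9.861e+04 m/s = 98.61 km/s.
vₐ = √(GM · (2/rₐ − 1/a)) = √(3.25e+21 · (2/9.827e+12 − 1/5.22765e+12)) m/s ≈ 6305 m/s = 6.305 km/s.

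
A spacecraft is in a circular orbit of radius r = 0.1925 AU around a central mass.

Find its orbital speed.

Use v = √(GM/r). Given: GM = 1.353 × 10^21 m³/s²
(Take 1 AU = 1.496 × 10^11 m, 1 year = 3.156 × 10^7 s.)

Convert to SI: r = 0.1925 AU = 2.8798e+10 m.
For a circular orbit, gravity supplies the centripetal force, so v = √(GM / r).
v = √(1.353e+21 / 2.8798e+10) m/s ≈ 2.168e+05 m/s = 45.73 AU/year.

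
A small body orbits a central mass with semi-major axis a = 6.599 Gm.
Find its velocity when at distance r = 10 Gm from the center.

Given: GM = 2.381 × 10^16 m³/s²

Convert to SI: a = 6.599 Gm = 6.599e+09 m; r = 10 Gm = 1e+10 m.
Vis-viva: v = √(GM · (2/r − 1/a)).
2/r − 1/a = 2/1e+10 − 1/6.599e+09 = 4.84619e-11 m⁻¹.
v = √(2.381e+16 · 4.84619e-11) m/s ≈ 1074 m/s = 1.074 km/s.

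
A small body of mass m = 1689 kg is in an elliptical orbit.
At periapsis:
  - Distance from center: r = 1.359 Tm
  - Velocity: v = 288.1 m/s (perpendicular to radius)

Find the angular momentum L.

Convert to SI: r = 1.359 Tm = 1.359e+12 m.
Since v is perpendicular to r, L = m · v · r.
L = 1689 · 288.1 · 1.359e+12 kg·m²/s ≈ 6.613e+17 kg·m²/s.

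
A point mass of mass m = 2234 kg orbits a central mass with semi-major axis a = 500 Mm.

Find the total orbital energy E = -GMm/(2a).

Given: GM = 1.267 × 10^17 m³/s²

Convert to SI: a = 500 Mm = 5e+08 m.
E = −GMm / (2a).
E = −1.267e+17 · 2234 / (2 · 5e+08) J ≈ -2.83e+11 J = -283 GJ.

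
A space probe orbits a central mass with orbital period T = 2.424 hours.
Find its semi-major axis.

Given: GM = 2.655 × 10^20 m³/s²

Convert to SI: T = 2.424 hours = 8726.4 s.
Invert Kepler's third law: a = (GM · T² / (4π²))^(1/3).
Substituting T = 8726.4 s and GM = 2.655e+20 m³/s²:
a = (2.655e+20 · (8726.4)² / (4π²))^(1/3) m
a ≈ 8.001e+08 m = 800.1 Mm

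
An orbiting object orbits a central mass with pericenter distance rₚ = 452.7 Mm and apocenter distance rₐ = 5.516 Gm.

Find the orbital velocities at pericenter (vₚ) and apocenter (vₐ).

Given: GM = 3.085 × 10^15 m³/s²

Convert to SI: rₚ = 452.7 Mm = 4.527e+08 m; rₐ = 5.516 Gm = 5.516e+09 m.
Use the vis-viva equation v² = GM(2/r − 1/a) with a = (rₚ + rₐ)/2 = (4.527e+08 + 5.516e+09)/2 = 2.98435e+09 m.
vₚ = √(GM · (2/rₚ − 1/a)) = √(3.085e+15 · (2/4.527e+08 − 1/2.98435e+09)) m/s ≈ 3549 m/s = 3.549 km/s.
vₐ = √(GM · (2/rₐ − 1/a)) = √(3.085e+15 · (2/5.516e+09 − 1/2.98435e+09)) m/s ≈ 291.3 m/s = 291.3 m/s.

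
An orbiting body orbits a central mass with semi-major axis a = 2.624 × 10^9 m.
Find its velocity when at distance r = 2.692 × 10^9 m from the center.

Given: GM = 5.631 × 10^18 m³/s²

Vis-viva: v = √(GM · (2/r − 1/a)).
2/r − 1/a = 2/2.692e+09 − 1/2.624e+09 = 3.61844e-10 m⁻¹.
v = √(5.631e+18 · 3.61844e-10) m/s ≈ 4.514e+04 m/s = 45.14 km/s.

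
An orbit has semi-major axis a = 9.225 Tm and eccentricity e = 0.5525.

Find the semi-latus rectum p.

Convert to SI: a = 9.225 Tm = 9.225e+12 m.
p = a (1 − e²).
p = 9.225e+12 · (1 − (0.5525)²) = 9.225e+12 · 0.694744 ≈ 6.409e+12 m = 6.409 Tm.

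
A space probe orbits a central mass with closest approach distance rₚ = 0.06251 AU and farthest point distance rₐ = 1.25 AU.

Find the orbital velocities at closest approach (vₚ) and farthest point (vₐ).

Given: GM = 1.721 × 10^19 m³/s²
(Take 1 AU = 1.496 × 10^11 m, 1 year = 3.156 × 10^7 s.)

Convert to SI: rₚ = 0.06251 AU = 9.3515e+09 m; rₐ = 1.25 AU = 1.87e+11 m.
Use the vis-viva equation v² = GM(2/r − 1/a) with a = (rₚ + rₐ)/2 = (9.3515e+09 + 1.87e+11)/2 = 9.81757e+10 m.
vₚ = √(GM · (2/rₚ − 1/a)) = √(1.721e+19 · (2/9.3515e+09 − 1/9.81757e+10)) m/s ≈ 5.921e+04 m/s = 12.49 AU/year.
vₐ = √(GM · (2/rₐ − 1/a)) = √(1.721e+19 · (2/1.87e+11 − 1/9.81757e+10)) m/s ≈ 2961 m/s = 0.6246 AU/year.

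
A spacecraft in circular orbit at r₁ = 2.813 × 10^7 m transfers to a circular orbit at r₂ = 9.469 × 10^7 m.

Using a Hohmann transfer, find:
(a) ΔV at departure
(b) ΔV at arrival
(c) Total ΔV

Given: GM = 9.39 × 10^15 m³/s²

Transfer semi-major axis: a_t = (r₁ + r₂)/2 = (2.813e+07 + 9.469e+07)/2 = 6.141e+07 m.
Circular speeds: v₁ = √(GM/r₁) = 18270.4 m/s, v₂ = √(GM/r₂) = 9958.2 m/s.
Transfer speeds (vis-viva v² = GM(2/r − 1/a_t)): v₁ᵗ = 22687.2 m/s, v₂ᵗ = 6739.79 m/s.
(a) ΔV₁ = |v₁ᵗ − v₁| ≈ 4417 m/s = 4.417 km/s.
(b) ΔV₂ = |v₂ − v₂ᵗ| ≈ 3218 m/s = 3.218 km/s.
(c) ΔV_total = ΔV₁ + ΔV₂ ≈ 7635 m/s = 7.635 km/s.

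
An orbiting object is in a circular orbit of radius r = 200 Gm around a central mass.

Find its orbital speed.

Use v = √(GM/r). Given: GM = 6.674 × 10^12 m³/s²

Convert to SI: r = 200 Gm = 2e+11 m.
For a circular orbit, gravity supplies the centripetal force, so v = √(GM / r).
v = √(6.674e+12 / 2e+11) m/s ≈ 5.777 m/s = 5.777 m/s.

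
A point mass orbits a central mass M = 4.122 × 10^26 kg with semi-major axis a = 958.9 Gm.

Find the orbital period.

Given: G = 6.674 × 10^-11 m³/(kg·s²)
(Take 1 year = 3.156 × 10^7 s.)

Convert to SI: a = 958.9 Gm = 9.589e+11 m.
GM = G · M = 6.674e-11 · 4.122e+26 = 2.75102e+16 m³/s².
Kepler's third law: T = 2π √(a³ / GM).
Substituting a = 9.589e+11 m and GM = 2.75102e+16 m³/s²:
T = 2π √((9.589e+11)³ / 2.75102e+16) s
T ≈ 3.557e+10 s = 1127 years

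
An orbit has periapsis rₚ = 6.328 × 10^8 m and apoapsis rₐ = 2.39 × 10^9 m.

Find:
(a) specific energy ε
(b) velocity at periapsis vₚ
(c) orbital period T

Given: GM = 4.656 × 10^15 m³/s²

(a) With a = (rₚ + rₐ)/2 = 1.5114e+09 m, ε = −GM/(2a) = −4.656e+15/(2 · 1.5114e+09) J/kg ≈ -1.54e+06 J/kg
(b) With a = (rₚ + rₐ)/2 = 1.5114e+09 m, vₚ = √(GM (2/rₚ − 1/a)) = √(4.656e+15 · (2/6.328e+08 − 1/1.5114e+09)) m/s ≈ 3411 m/s
(c) With a = (rₚ + rₐ)/2 = 1.5114e+09 m, T = 2π √(a³/GM) = 2π √((1.5114e+09)³/4.656e+15) s ≈ 5.411e+06 s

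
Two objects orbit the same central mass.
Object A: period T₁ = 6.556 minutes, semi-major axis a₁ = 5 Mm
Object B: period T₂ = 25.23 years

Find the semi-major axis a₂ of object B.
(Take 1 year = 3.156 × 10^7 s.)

Convert to SI: T₁ = 6.556 minutes = 393.36 s; a₁ = 5 Mm = 5e+06 m; T₂ = 25.23 years = 7.96259e+08 s.
Kepler's third law: (T₁/T₂)² = (a₁/a₂)³ ⇒ a₂ = a₁ · (T₂/T₁)^(2/3).
T₂/T₁ = 7.96259e+08 / 393.36 = 2.02425e+06.
a₂ = 5e+06 · (2.02425e+06)^(2/3) m ≈ 8.001e+10 m = 80.01 Gm.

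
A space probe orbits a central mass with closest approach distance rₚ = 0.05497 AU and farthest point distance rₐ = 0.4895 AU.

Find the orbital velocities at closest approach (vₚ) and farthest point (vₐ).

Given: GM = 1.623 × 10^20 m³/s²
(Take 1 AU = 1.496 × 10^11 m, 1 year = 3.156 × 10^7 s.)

Convert to SI: rₚ = 0.05497 AU = 8.22351e+09 m; rₐ = 0.4895 AU = 7.32292e+10 m.
Use the vis-viva equation v² = GM(2/r − 1/a) with a = (rₚ + rₐ)/2 = (8.22351e+09 + 7.32292e+10)/2 = 4.07264e+10 m.
vₚ = √(GM · (2/rₚ − 1/a)) = √(1.623e+20 · (2/8.22351e+09 − 1/4.07264e+10)) m/s ≈ 1.884e+05 m/s = 39.74 AU/year.
vₐ = √(GM · (2/rₐ − 1/a)) = √(1.623e+20 · (2/7.32292e+10 − 1/4.07264e+10)) m/s ≈ 2.115e+04 m/s = 4.463 AU/year.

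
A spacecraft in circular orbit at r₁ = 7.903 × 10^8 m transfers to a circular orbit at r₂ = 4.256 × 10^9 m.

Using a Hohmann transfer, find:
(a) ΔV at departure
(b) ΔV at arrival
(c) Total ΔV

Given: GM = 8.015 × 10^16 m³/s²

Transfer semi-major axis: a_t = (r₁ + r₂)/2 = (7.903e+08 + 4.256e+09)/2 = 2.52315e+09 m.
Circular speeds: v₁ = √(GM/r₁) = 10070.6 m/s, v₂ = √(GM/r₂) = 4339.61 m/s.
Transfer speeds (vis-viva v² = GM(2/r − 1/a_t)): v₁ᵗ = 13079.3 m/s, v₂ᵗ = 2428.71 m/s.
(a) ΔV₁ = |v₁ᵗ − v₁| ≈ 3009 m/s = 3.009 km/s.
(b) ΔV₂ = |v₂ − v₂ᵗ| ≈ 1911 m/s = 1.911 km/s.
(c) ΔV_total = ΔV₁ + ΔV₂ ≈ 4920 m/s = 4.92 km/s.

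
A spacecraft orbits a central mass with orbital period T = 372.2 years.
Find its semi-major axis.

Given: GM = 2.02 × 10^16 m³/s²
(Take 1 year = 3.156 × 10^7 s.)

Convert to SI: T = 372.2 years = 1.17466e+10 s.
Invert Kepler's third law: a = (GM · T² / (4π²))^(1/3).
Substituting T = 1.17466e+10 s and GM = 2.02e+16 m³/s²:
a = (2.02e+16 · (1.17466e+10)² / (4π²))^(1/3) m
a ≈ 4.133e+11 m = 413.3 Gm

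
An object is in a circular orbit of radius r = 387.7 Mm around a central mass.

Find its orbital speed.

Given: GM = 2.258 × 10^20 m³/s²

Convert to SI: r = 387.7 Mm = 3.877e+08 m.
For a circular orbit, gravity supplies the centripetal force, so v = √(GM / r).
v = √(2.258e+20 / 3.877e+08) m/s ≈ 7.632e+05 m/s = 763.2 km/s.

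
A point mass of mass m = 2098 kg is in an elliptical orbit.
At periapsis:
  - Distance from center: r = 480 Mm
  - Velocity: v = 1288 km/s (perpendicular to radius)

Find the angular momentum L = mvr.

Convert to SI: r = 480 Mm = 4.8e+08 m; v = 1288 km/s = 1.288e+06 m/s.
Since v is perpendicular to r, L = m · v · r.
L = 2098 · 1.288e+06 · 4.8e+08 kg·m²/s ≈ 1.297e+18 kg·m²/s.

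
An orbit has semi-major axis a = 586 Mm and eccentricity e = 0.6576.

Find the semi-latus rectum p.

Convert to SI: a = 586 Mm = 5.86e+08 m.
p = a (1 − e²).
p = 5.86e+08 · (1 − (0.6576)²) = 5.86e+08 · 0.567562 ≈ 3.326e+08 m = 332.6 Mm.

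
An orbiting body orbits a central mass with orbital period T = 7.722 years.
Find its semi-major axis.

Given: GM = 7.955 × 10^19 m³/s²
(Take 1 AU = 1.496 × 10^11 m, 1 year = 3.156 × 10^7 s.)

Convert to SI: T = 7.722 years = 2.43706e+08 s.
Invert Kepler's third law: a = (GM · T² / (4π²))^(1/3).
Substituting T = 2.43706e+08 s and GM = 7.955e+19 m³/s²:
a = (7.955e+19 · (2.43706e+08)² / (4π²))^(1/3) m
a ≈ 4.928e+11 m = 3.294 AU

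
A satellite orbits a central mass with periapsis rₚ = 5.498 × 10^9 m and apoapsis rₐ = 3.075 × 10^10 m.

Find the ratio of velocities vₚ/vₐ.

Conservation of angular momentum gives rₚvₚ = rₐvₐ, so vₚ/vₐ = rₐ/rₚ.
vₚ/vₐ = 3.075e+10 / 5.498e+09 ≈ 5.593.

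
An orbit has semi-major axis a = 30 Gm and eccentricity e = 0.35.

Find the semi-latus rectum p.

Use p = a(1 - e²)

Convert to SI: a = 30 Gm = 3e+10 m.
p = a (1 − e²).
p = 3e+10 · (1 − (0.35)²) = 3e+10 · 0.8775 ≈ 2.632e+10 m = 26.32 Gm.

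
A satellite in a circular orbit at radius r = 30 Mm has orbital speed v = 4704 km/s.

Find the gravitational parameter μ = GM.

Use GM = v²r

Convert to SI: r = 30 Mm = 3e+07 m; v = 4704 km/s = 4.704e+06 m/s.
For a circular orbit v² = GM/r, so GM = v² · r.
GM = (4.704e+06)² · 3e+07 m³/s² ≈ 6.638e+20 m³/s² = 6.638 × 10^20 m³/s².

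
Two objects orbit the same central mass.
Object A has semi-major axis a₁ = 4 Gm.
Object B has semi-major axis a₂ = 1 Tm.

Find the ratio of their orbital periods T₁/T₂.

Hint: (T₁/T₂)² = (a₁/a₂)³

Convert to SI: a₁ = 4 Gm = 4e+09 m; a₂ = 1 Tm = 1e+12 m.
From Kepler's third law, (T₁/T₂)² = (a₁/a₂)³, so T₁/T₂ = (a₁/a₂)^(3/2).
a₁/a₂ = 4e+09 / 1e+12 = 0.004.
T₁/T₂ = (0.004)^(3/2) ≈ 0.000253.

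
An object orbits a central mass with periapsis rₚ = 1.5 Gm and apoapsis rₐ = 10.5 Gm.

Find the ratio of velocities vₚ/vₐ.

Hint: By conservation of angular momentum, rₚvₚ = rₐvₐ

Convert to SI: rₚ = 1.5 Gm = 1.5e+09 m; rₐ = 10.5 Gm = 1.05e+10 m.
Conservation of angular momentum gives rₚvₚ = rₐvₐ, so vₚ/vₐ = rₐ/rₚ.
vₚ/vₐ = 1.05e+10 / 1.5e+09 ≈ 7.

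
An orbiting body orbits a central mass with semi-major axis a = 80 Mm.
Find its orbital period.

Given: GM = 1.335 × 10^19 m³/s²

Convert to SI: a = 80 Mm = 8e+07 m.
Kepler's third law: T = 2π √(a³ / GM).
Substituting a = 8e+07 m and GM = 1.335e+19 m³/s²:
T = 2π √((8e+07)³ / 1.335e+19) s
T ≈ 1230 s = 20.51 minutes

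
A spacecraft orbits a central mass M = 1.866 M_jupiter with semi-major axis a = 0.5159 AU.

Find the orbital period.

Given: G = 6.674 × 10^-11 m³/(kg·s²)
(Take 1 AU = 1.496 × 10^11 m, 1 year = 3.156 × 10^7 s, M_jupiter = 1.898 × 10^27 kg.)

Convert to SI: a = 0.5159 AU = 7.71786e+10 m; M = 1.866 M_jupiter = 3.54167e+27 kg.
GM = G · M = 6.674e-11 · 3.54167e+27 = 2.36371e+17 m³/s².
Kepler's third law: T = 2π √(a³ / GM).
Substituting a = 7.71786e+10 m and GM = 2.36371e+17 m³/s²:
T = 2π √((7.71786e+10)³ / 2.36371e+17) s
T ≈ 2.771e+08 s = 8.78 years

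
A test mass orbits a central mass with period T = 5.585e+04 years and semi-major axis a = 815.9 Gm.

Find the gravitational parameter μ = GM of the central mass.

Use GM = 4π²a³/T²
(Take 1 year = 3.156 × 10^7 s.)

Convert to SI: T = 5.585e+04 years = 1.76263e+12 s; a = 815.9 Gm = 8.159e+11 m.
GM = 4π² · a³ / T².
GM = 4π² · (8.159e+11)³ / (1.76263e+12)² m³/s² ≈ 6.902e+12 m³/s² = 6.902 × 10^12 m³/s².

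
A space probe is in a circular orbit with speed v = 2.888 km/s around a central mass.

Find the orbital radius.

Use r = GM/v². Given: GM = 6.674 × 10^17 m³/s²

Convert to SI: v = 2.888 km/s = 2888 m/s.
For a circular orbit, v² = GM / r, so r = GM / v².
r = 6.674e+17 / (2888)² m ≈ 8.002e+10 m = 80.02 Gm.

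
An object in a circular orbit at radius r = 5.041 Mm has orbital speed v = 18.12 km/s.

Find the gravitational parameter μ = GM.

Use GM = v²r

Convert to SI: r = 5.041 Mm = 5.041e+06 m; v = 18.12 km/s = 18120 m/s.
For a circular orbit v² = GM/r, so GM = v² · r.
GM = (18120)² · 5.041e+06 m³/s² ≈ 1.655e+15 m³/s² = 1.655 × 10^15 m³/s².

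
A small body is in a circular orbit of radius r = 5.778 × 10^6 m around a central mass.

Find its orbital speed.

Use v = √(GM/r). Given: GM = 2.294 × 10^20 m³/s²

For a circular orbit, gravity supplies the centripetal force, so v = √(GM / r).
v = √(2.294e+20 / 5.778e+06) m/s ≈ 6.301e+06 m/s = 6301 km/s.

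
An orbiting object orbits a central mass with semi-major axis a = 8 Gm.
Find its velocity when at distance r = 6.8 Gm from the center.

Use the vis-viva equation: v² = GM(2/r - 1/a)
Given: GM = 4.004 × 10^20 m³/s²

Convert to SI: a = 8 Gm = 8e+09 m; r = 6.8 Gm = 6.8e+09 m.
Vis-viva: v = √(GM · (2/r − 1/a)).
2/r − 1/a = 2/6.8e+09 − 1/8e+09 = 1.69118e-10 m⁻¹.
v = √(4.004e+20 · 1.69118e-10) m/s ≈ 2.602e+05 m/s = 260.2 km/s.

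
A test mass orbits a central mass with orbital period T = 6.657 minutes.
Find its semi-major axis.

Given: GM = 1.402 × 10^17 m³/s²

Convert to SI: T = 6.657 minutes = 399.42 s.
Invert Kepler's third law: a = (GM · T² / (4π²))^(1/3).
Substituting T = 399.42 s and GM = 1.402e+17 m³/s²:
a = (1.402e+17 · (399.42)² / (4π²))^(1/3) m
a ≈ 8.275e+06 m = 8.275 × 10^6 m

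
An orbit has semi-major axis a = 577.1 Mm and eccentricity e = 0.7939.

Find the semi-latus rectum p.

Convert to SI: a = 577.1 Mm = 5.771e+08 m.
p = a (1 − e²).
p = 5.771e+08 · (1 − (0.7939)²) = 5.771e+08 · 0.369723 ≈ 2.134e+08 m = 213.4 Mm.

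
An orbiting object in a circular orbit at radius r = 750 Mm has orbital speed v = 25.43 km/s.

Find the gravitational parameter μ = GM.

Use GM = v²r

Convert to SI: r = 750 Mm = 7.5e+08 m; v = 25.43 km/s = 25430 m/s.
For a circular orbit v² = GM/r, so GM = v² · r.
GM = (25430)² · 7.5e+08 m³/s² ≈ 4.85e+17 m³/s² = 4.85 × 10^17 m³/s².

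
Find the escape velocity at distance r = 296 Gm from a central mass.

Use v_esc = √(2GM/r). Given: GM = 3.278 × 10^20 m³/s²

Convert to SI: r = 296 Gm = 2.96e+11 m.
Escape velocity comes from setting total energy to zero: ½v² − GM/r = 0 ⇒ v_esc = √(2GM / r).
v_esc = √(2 · 3.278e+20 / 2.96e+11) m/s ≈ 4.706e+04 m/s = 47.06 km/s.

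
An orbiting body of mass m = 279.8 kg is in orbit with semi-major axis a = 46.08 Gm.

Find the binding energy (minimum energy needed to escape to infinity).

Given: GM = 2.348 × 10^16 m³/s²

Convert to SI: a = 46.08 Gm = 4.608e+10 m.
Total orbital energy is E = −GMm/(2a); binding energy is E_bind = −E = GMm/(2a).
E_bind = 2.348e+16 · 279.8 / (2 · 4.608e+10) J ≈ 7.129e+07 J = 71.29 MJ.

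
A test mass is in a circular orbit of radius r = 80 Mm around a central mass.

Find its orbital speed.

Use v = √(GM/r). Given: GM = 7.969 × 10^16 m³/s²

Convert to SI: r = 80 Mm = 8e+07 m.
For a circular orbit, gravity supplies the centripetal force, so v = √(GM / r).
v = √(7.969e+16 / 8e+07) m/s ≈ 3.156e+04 m/s = 31.56 km/s.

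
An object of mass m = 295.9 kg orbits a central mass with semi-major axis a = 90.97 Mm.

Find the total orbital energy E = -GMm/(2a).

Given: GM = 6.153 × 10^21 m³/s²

Convert to SI: a = 90.97 Mm = 9.097e+07 m.
E = −GMm / (2a).
E = −6.153e+21 · 295.9 / (2 · 9.097e+07) J ≈ -1.001e+16 J = -10.01 PJ.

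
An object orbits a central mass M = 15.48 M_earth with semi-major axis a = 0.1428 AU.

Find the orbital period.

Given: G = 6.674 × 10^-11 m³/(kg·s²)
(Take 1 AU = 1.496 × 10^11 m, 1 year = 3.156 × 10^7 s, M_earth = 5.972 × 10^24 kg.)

Convert to SI: a = 0.1428 AU = 2.13629e+10 m; M = 15.48 M_earth = 9.24466e+25 kg.
GM = G · M = 6.674e-11 · 9.24466e+25 = 6.16988e+15 m³/s².
Kepler's third law: T = 2π √(a³ / GM).
Substituting a = 2.13629e+10 m and GM = 6.16988e+15 m³/s²:
T = 2π √((2.13629e+10)³ / 6.16988e+15) s
T ≈ 2.498e+08 s = 7.914 years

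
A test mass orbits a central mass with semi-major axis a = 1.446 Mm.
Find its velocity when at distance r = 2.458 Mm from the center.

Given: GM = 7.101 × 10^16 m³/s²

Convert to SI: a = 1.446 Mm = 1.446e+06 m; r = 2.458 Mm = 2.458e+06 m.
Vis-viva: v = √(GM · (2/r − 1/a)).
2/r − 1/a = 2/2.458e+06 − 1/1.446e+06 = 1.22107e-07 m⁻¹.
v = √(7.101e+16 · 1.22107e-07) m/s ≈ 9.312e+04 m/s = 93.12 km/s.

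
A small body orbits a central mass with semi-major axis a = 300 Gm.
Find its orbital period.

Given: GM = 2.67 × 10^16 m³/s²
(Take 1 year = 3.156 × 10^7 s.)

Convert to SI: a = 300 Gm = 3e+11 m.
Kepler's third law: T = 2π √(a³ / GM).
Substituting a = 3e+11 m and GM = 2.67e+16 m³/s²:
T = 2π √((3e+11)³ / 2.67e+16) s
T ≈ 6.318e+09 s = 200.2 years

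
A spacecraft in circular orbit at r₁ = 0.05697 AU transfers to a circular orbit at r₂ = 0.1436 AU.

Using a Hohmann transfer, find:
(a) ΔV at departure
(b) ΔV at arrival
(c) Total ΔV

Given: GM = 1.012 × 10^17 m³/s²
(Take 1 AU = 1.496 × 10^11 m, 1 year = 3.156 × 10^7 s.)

Convert to SI: r₁ = 0.05697 AU = 8.52271e+09 m; r₂ = 0.1436 AU = 2.14826e+10 m.
Transfer semi-major axis: a_t = (r₁ + r₂)/2 = (8.52271e+09 + 2.14826e+10)/2 = 1.50026e+10 m.
Circular speeds: v₁ = √(GM/r₁) = 3445.89 m/s, v₂ = √(GM/r₂) = 2170.44 m/s.
Transfer speeds (vis-viva v² = GM(2/r − 1/a_t)): v₁ᵗ = 4123.45 m/s, v₂ᵗ = 1635.88 m/s.
(a) ΔV₁ = |v₁ᵗ − v₁| ≈ 677.6 m/s = 0.1429 AU/year.
(b) ΔV₂ = |v₂ − v₂ᵗ| ≈ 534.6 m/s = 0.1128 AU/year.
(c) ΔV_total = ΔV₁ + ΔV₂ ≈ 1212 m/s = 0.2557 AU/year.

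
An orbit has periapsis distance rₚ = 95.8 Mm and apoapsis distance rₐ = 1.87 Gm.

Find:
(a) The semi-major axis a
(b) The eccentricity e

Convert to SI: rₚ = 95.8 Mm = 9.58e+07 m; rₐ = 1.87 Gm = 1.87e+09 m.
(a) a = (rₚ + rₐ) / 2 = (9.58e+07 + 1.87e+09) / 2 ≈ 9.829e+08 m = 982.9 Mm.
(b) e = (rₐ − rₚ) / (rₐ + rₚ) = (1.87e+09 − 9.58e+07) / (1.87e+09 + 9.58e+07) ≈ 0.9025.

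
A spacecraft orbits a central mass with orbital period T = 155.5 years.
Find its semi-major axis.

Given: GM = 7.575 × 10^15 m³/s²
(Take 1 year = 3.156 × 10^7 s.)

Convert to SI: T = 155.5 years = 4.90758e+09 s.
Invert Kepler's third law: a = (GM · T² / (4π²))^(1/3).
Substituting T = 4.90758e+09 s and GM = 7.575e+15 m³/s²:
a = (7.575e+15 · (4.90758e+09)² / (4π²))^(1/3) m
a ≈ 1.666e+11 m = 166.6 Gm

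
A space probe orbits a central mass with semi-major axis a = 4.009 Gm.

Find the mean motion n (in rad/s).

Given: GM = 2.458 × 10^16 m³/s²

Convert to SI: a = 4.009 Gm = 4.009e+09 m.
n = √(GM / a³).
n = √(2.458e+16 / (4.009e+09)³) rad/s ≈ 6.176e-07 rad/s.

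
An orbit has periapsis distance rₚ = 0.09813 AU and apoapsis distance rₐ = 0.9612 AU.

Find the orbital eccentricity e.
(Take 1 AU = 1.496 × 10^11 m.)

Convert to SI: rₚ = 0.09813 AU = 1.46802e+10 m; rₐ = 0.9612 AU = 1.43796e+11 m.
e = (rₐ − rₚ) / (rₐ + rₚ).
e = (1.43796e+11 − 1.46802e+10) / (1.43796e+11 + 1.46802e+10) = 1.29115e+11 / 1.58476e+11 ≈ 0.8147.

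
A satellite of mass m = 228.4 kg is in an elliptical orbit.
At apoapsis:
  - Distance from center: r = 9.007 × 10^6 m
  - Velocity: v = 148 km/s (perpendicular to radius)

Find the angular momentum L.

Convert to SI: v = 148 km/s = 148000 m/s.
Since v is perpendicular to r, L = m · v · r.
L = 228.4 · 148000 · 9.007e+06 kg·m²/s ≈ 3.045e+14 kg·m²/s.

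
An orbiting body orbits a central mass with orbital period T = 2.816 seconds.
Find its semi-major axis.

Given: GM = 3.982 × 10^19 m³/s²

Invert Kepler's third law: a = (GM · T² / (4π²))^(1/3).
Substituting T = 2.816 s and GM = 3.982e+19 m³/s²:
a = (3.982e+19 · (2.816)² / (4π²))^(1/3) m
a ≈ 2e+06 m = 2 Mm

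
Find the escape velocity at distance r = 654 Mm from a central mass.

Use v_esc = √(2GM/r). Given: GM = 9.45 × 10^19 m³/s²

Convert to SI: r = 654 Mm = 6.54e+08 m.
Escape velocity comes from setting total energy to zero: ½v² − GM/r = 0 ⇒ v_esc = √(2GM / r).
v_esc = √(2 · 9.45e+19 / 6.54e+08) m/s ≈ 5.376e+05 m/s = 537.6 km/s.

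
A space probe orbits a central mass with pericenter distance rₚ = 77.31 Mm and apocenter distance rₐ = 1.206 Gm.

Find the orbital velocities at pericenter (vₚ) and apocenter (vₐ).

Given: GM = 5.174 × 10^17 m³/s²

Convert to SI: rₚ = 77.31 Mm = 7.731e+07 m; rₐ = 1.206 Gm = 1.206e+09 m.
Use the vis-viva equation v² = GM(2/r − 1/a) with a = (rₚ + rₐ)/2 = (7.731e+07 + 1.206e+09)/2 = 6.41655e+08 m.
vₚ = √(GM · (2/rₚ − 1/a)) = √(5.174e+17 · (2/7.731e+07 − 1/6.41655e+08)) m/s ≈ 1.122e+05 m/s = 112.2 km/s.
vₐ = √(GM · (2/rₐ − 1/a)) = √(5.174e+17 · (2/1.206e+09 − 1/6.41655e+08)) m/s ≈ 7190 m/s = 7.19 km/s.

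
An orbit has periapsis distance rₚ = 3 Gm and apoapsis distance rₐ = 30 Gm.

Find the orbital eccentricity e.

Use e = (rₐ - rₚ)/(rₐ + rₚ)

Convert to SI: rₚ = 3 Gm = 3e+09 m; rₐ = 30 Gm = 3e+10 m.
e = (rₐ − rₚ) / (rₐ + rₚ).
e = (3e+10 − 3e+09) / (3e+10 + 3e+09) = 2.7e+10 / 3.3e+10 ≈ 0.8182.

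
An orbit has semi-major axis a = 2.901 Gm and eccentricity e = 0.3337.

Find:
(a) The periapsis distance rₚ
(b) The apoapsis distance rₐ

Convert to SI: a = 2.901 Gm = 2.901e+09 m.
(a) rₚ = a(1 − e) = 2.901e+09 · (1 − 0.3337) = 2.901e+09 · 0.6663 ≈ 1.933e+09 m = 1.933 Gm.
(b) rₐ = a(1 + e) = 2.901e+09 · (1 + 0.3337) = 2.901e+09 · 1.3337 ≈ 3.869e+09 m = 3.869 Gm.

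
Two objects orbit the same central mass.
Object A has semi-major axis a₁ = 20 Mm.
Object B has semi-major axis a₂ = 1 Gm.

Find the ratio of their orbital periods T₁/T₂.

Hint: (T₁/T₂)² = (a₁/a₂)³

Convert to SI: a₁ = 20 Mm = 2e+07 m; a₂ = 1 Gm = 1e+09 m.
From Kepler's third law, (T₁/T₂)² = (a₁/a₂)³, so T₁/T₂ = (a₁/a₂)^(3/2).
a₁/a₂ = 2e+07 / 1e+09 = 0.02.
T₁/T₂ = (0.02)^(3/2) ≈ 0.002828.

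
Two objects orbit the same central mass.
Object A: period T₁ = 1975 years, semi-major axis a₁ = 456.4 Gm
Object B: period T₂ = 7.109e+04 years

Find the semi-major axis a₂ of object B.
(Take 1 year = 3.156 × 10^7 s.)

Convert to SI: T₁ = 1975 years = 6.2331e+10 s; a₁ = 456.4 Gm = 4.564e+11 m; T₂ = 7.109e+04 years = 2.2436e+12 s.
Kepler's third law: (T₁/T₂)² = (a₁/a₂)³ ⇒ a₂ = a₁ · (T₂/T₁)^(2/3).
T₂/T₁ = 2.2436e+12 / 6.2331e+10 = 35.9949.
a₂ = 4.564e+11 · (35.9949)^(2/3) m ≈ 4.976e+12 m = 4.976 Tm.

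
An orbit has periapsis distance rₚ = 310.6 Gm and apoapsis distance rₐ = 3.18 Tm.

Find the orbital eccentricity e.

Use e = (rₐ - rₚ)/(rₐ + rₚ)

Convert to SI: rₚ = 310.6 Gm = 3.106e+11 m; rₐ = 3.18 Tm = 3.18e+12 m.
e = (rₐ − rₚ) / (rₐ + rₚ).
e = (3.18e+12 − 3.106e+11) / (3.18e+12 + 3.106e+11) = 2.8694e+12 / 3.4906e+12 ≈ 0.822.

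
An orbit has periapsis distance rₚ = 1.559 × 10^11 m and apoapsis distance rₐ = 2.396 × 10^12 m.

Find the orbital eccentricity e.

e = (rₐ − rₚ) / (rₐ + rₚ).
e = (2.396e+12 − 1.559e+11) / (2.396e+12 + 1.559e+11) = 2.2401e+12 / 2.5519e+12 ≈ 0.8778.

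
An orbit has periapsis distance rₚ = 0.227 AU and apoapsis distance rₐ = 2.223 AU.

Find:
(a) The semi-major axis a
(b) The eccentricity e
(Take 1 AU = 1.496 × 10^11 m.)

Convert to SI: rₚ = 0.227 AU = 3.39592e+10 m; rₐ = 2.223 AU = 3.32561e+11 m.
(a) a = (rₚ + rₐ) / 2 = (3.39592e+10 + 3.32561e+11) / 2 ≈ 1.833e+11 m = 1.225 AU.
(b) e = (rₐ − rₚ) / (rₐ + rₚ) = (3.32561e+11 − 3.39592e+10) / (3.32561e+11 + 3.39592e+10) ≈ 0.8147.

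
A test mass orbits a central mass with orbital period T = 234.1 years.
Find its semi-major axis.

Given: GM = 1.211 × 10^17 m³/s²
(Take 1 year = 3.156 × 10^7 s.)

Convert to SI: T = 234.1 years = 7.3882e+09 s.
Invert Kepler's third law: a = (GM · T² / (4π²))^(1/3).
Substituting T = 7.3882e+09 s and GM = 1.211e+17 m³/s²:
a = (1.211e+17 · (7.3882e+09)² / (4π²))^(1/3) m
a ≈ 5.512e+11 m = 5.512 × 10^11 m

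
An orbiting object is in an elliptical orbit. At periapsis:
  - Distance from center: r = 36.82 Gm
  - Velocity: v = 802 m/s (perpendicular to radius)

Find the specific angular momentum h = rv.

Convert to SI: r = 36.82 Gm = 3.682e+10 m.
With v perpendicular to r, h = r · v.
h = 3.682e+10 · 802 m²/s ≈ 2.953e+13 m²/s.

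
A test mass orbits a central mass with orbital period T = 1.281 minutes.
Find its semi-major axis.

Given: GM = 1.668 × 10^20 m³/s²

Convert to SI: T = 1.281 minutes = 76.86 s.
Invert Kepler's third law: a = (GM · T² / (4π²))^(1/3).
Substituting T = 76.86 s and GM = 1.668e+20 m³/s²:
a = (1.668e+20 · (76.86)² / (4π²))^(1/3) m
a ≈ 2.922e+07 m = 29.22 Mm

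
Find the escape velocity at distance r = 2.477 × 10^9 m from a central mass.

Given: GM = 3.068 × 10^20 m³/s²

Escape velocity comes from setting total energy to zero: ½v² − GM/r = 0 ⇒ v_esc = √(2GM / r).
v_esc = √(2 · 3.068e+20 / 2.477e+09) m/s ≈ 4.977e+05 m/s = 497.7 km/s.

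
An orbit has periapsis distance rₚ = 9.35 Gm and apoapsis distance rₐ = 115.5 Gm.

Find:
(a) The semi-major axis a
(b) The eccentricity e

Convert to SI: rₚ = 9.35 Gm = 9.35e+09 m; rₐ = 115.5 Gm = 1.155e+11 m.
(a) a = (rₚ + rₐ) / 2 = (9.35e+09 + 1.155e+11) / 2 ≈ 6.242e+10 m = 62.42 Gm.
(b) e = (rₐ − rₚ) / (rₐ + rₚ) = (1.155e+11 − 9.35e+09) / (1.155e+11 + 9.35e+09) ≈ 0.8502.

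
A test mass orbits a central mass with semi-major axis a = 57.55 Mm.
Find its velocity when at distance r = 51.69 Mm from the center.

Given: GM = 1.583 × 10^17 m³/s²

Convert to SI: a = 57.55 Mm = 5.755e+07 m; r = 51.69 Mm = 5.169e+07 m.
Vis-viva: v = √(GM · (2/r − 1/a)).
2/r − 1/a = 2/5.169e+07 − 1/5.755e+07 = 2.1316e-08 m⁻¹.
v = √(1.583e+17 · 2.1316e-08) m/s ≈ 5.809e+04 m/s = 58.09 km/s.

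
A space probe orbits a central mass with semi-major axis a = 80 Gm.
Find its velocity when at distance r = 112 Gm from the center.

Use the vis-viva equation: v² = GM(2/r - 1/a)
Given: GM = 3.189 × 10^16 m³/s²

Convert to SI: a = 80 Gm = 8e+10 m; r = 112 Gm = 1.12e+11 m.
Vis-viva: v = √(GM · (2/r − 1/a)).
2/r − 1/a = 2/1.12e+11 − 1/8e+10 = 5.35714e-12 m⁻¹.
v = √(3.189e+16 · 5.35714e-12) m/s ≈ 413.3 m/s = 413.3 m/s.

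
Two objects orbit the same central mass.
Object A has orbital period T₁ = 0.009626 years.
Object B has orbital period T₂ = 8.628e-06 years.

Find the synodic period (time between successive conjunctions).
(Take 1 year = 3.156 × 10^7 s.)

Convert to SI: T₁ = 0.009626 years = 303797 s; T₂ = 8.628e-06 years = 272.3 s.
T_syn = |T₁ · T₂ / (T₁ − T₂)|.
T_syn = |303797 · 272.3 / (303797 − 272.3)| s ≈ 272.5 s = 8.636e-06 years.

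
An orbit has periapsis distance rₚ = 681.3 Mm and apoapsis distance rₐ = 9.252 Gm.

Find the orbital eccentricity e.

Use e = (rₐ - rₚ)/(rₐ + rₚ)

Convert to SI: rₚ = 681.3 Mm = 6.813e+08 m; rₐ = 9.252 Gm = 9.252e+09 m.
e = (rₐ − rₚ) / (rₐ + rₚ).
e = (9.252e+09 − 6.813e+08) / (9.252e+09 + 6.813e+08) = 8.5707e+09 / 9.9333e+09 ≈ 0.8628.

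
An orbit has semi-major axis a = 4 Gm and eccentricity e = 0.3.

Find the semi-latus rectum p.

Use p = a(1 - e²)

Convert to SI: a = 4 Gm = 4e+09 m.
p = a (1 − e²).
p = 4e+09 · (1 − (0.3)²) = 4e+09 · 0.91 ≈ 3.64e+09 m = 3.64 Gm.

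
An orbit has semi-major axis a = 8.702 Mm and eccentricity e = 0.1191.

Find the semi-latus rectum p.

Convert to SI: a = 8.702 Mm = 8.702e+06 m.
p = a (1 − e²).
p = 8.702e+06 · (1 − (0.1191)²) = 8.702e+06 · 0.985815 ≈ 8.579e+06 m = 8.579 Mm.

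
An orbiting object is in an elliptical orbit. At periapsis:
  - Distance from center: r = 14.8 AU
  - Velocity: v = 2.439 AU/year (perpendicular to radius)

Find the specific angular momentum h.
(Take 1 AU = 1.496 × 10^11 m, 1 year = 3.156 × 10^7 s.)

Convert to SI: r = 14.8 AU = 2.21408e+12 m; v = 2.439 AU/year = 11561.3 m/s.
With v perpendicular to r, h = r · v.
h = 2.21408e+12 · 11561.3 m²/s ≈ 2.56e+16 m²/s.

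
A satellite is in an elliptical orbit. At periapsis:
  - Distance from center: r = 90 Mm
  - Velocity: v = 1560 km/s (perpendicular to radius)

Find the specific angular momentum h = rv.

Convert to SI: r = 90 Mm = 9e+07 m; v = 1560 km/s = 1.56e+06 m/s.
With v perpendicular to r, h = r · v.
h = 9e+07 · 1.56e+06 m²/s ≈ 1.404e+14 m²/s.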